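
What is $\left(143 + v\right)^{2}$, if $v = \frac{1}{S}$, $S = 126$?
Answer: $\frac{324684361}{15876} \approx 20451.0$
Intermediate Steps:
$v = \frac{1}{126} \approx 0.0079365$
$\left(143 + v\right)^{2} = \left(143 + \frac{1}{126}\right)^{2} = \left(\frac{18019}{126}\right)^{2} = \frac{324684361}{15876}$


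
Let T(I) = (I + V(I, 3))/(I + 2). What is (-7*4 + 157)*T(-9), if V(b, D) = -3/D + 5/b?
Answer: 4085/21 ≈ 194.52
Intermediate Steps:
T(I) = (-1 + I + 5/I)/(2 + I) (T(I) = (I + (-3/3 + 5/I))/(I + 2) = (I + (-3*⅓ + 5/I))/(2 + I) = (I + (-1 + 5/I))/(2 + I) = (-1 + I + 5/I)/(2 + I))
(-7*4 + 157)*T(-9) = (-7*4 + 157)*((5 + (-9)² - 1*(-9))/((-9)*(2 - 9))) = (-28 + 157)*(-⅑*(5 + 81 + 9)/(-7)) = 129*(-⅑*(-⅐)*95) = 129*(95/63) = 4085/21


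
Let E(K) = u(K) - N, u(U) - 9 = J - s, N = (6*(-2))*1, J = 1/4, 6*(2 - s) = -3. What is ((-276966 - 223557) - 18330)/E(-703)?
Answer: -691804/25 ≈ -27672.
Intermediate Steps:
s = 5/2 (s = 2 - ⅙*(-3) = 2 + ½ = 5/2 ≈ 2.5000)
J = ¼ ≈ 0.25000
N = -12 (N = -12*1 = -12)
u(U) = 27/4 (u(U) = 9 + (¼ - 1*5/2) = 9 + (¼ - 5/2) = 9 - 9/4 = 27/4)
E(K) = 75/4 (E(K) = 27/4 - 1*(-12) = 27/4 + 12 = 75/4)
((-276966 - 223557) - 18330)/E(-703) = ((-276966 - 223557) - 18330)/(75/4) = (-500523 - 18330)*(4/75) = -518853*4/75 = -691804/25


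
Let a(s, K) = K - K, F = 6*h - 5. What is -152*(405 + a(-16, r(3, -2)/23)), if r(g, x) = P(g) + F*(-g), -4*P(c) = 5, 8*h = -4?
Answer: -61560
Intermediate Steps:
h = -½ (h = (⅛)*(-4) = -½ ≈ -0.50000)
P(c) = -5/4 (P(c) = -¼*5 = -5/4)
F = -8 (F = 6*(-½) - 5 = -3 - 5 = -8)
r(g, x) = -5/4 + 8*g (r(g, x) = -5/4 - (-8)*g = -5/4 + 8*g)
a(s, K) = 0
-152*(405 + a(-16, r(3, -2)/23)) = -152*(405 + 0) = -152*405 = -61560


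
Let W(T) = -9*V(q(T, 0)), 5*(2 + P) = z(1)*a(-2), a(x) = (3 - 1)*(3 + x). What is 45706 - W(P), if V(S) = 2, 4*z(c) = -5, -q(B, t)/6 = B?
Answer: 45724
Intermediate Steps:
q(B, t) = -6*B
z(c) = -5/4 (z(c) = (1/4)*(-5) = -5/4)
a(x) = 6 + 2*x (a(x) = 2*(3 + x) = 6 + 2*x)
P = -5/2 (P = -2 + (-5*(6 + 2*(-2))/4)/5 = -2 + (-5*(6 - 4)/4)/5 = -2 + (-5/4*2)/5 = -2 + (1/5)*(-5/2) = -2 - 1/2 = -5/2 ≈ -2.5000)
W(T) = -18 (W(T) = -9*2 = -18)
45706 - W(P) = 45706 - 1*(-18) = 45706 + 18 = 45724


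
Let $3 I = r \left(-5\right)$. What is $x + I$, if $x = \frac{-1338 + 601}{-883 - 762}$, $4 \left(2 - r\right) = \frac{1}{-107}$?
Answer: $- \frac{6102517}{2112180} \approx -2.8892$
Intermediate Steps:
$r = \frac{857}{428}$ ($r = 2 - \frac{1}{4 \left(-107\right)} = 2 - - \frac{1}{428} = 2 + \frac{1}{428} = \frac{857}{428} \approx 2.0023$)
$I = - \frac{4285}{1284}$ ($I = \frac{\frac{857}{428} \left(-5\right)}{3} = \frac{1}{3} \left(- \frac{4285}{428}\right) = - \frac{4285}{1284} \approx -3.3372$)
$x = \frac{737}{1645}$ ($x = - \frac{737}{-1645} = \left(-737\right) \left(- \frac{1}{1645}\right) = \frac{737}{1645} \approx 0.44802$)
$x + I = \frac{737}{1645} - \frac{4285}{1284} = - \frac{6102517}{2112180}$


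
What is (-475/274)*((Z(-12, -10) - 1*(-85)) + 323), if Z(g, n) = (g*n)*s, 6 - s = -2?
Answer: -324900/137 ≈ -2371.5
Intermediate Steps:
s = 8 (s = 6 - 1*(-2) = 6 + 2 = 8)
Z(g, n) = 8*g*n (Z(g, n) = (g*n)*8 = 8*g*n)
(-475/274)*((Z(-12, -10) - 1*(-85)) + 323) = (-475/274)*((8*(-12)*(-10) - 1*(-85)) + 323) = (-475*1/274)*((960 + 85) + 323) = -475*(1045 + 323)/274 = -475/274*1368 = -324900/137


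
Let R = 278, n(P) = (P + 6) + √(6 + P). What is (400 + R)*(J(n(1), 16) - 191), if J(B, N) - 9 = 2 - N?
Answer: -132888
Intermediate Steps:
n(P) = 6 + P + √(6 + P) (n(P) = (6 + P) + √(6 + P) = 6 + P + √(6 + P))
J(B, N) = 11 - N (J(B, N) = 9 + (2 - N) = 11 - N)
(400 + R)*(J(n(1), 16) - 191) = (400 + 278)*((11 - 1*16) - 191) = 678*((11 - 16) - 191) = 678*(-5 - 191) = 678*(-196) = -132888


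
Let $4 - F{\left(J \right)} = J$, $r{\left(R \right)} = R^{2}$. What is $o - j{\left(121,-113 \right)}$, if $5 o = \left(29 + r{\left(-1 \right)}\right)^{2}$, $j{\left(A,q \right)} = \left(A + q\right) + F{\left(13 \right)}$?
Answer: $181$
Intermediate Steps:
$F{\left(J \right)} = 4 - J$
$j{\left(A,q \right)} = -9 + A + q$ ($j{\left(A,q \right)} = \left(A + q\right) + \left(4 - 13\right) = \left(A + q\right) - 9 = -9 + A + q$)
$o = 180$ ($o = \frac{\left(29 + \left(-1\right)^{2}\right)^{2}}{5} = \frac{\left(29 + 1\right)^{2}}{5} = \frac{30^{2}}{5} = \frac{1}{5} \cdot 900 = 180$)
$o - j{\left(121,-113 \right)} = 180 - \left(-9 + 121 - 113\right) = 180 - -1 = 180 + 1 = 181$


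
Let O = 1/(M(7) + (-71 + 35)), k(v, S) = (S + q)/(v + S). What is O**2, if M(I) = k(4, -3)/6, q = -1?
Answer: 9/12100 ≈ 0.00074380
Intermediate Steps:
k(v, S) = (-1 + S)/(S + v) (k(v, S) = (S - 1)/(v + S) = (-1 + S)/(S + v))
M(I) = -2/3 (M(I) = ((-1 - 3)/(-3 + 4))/6 = (-4/1)*(1/6) = (1*(-4))*(1/6) = -4*1/6 = -2/3)
O = -3/110 (O = 1/(-2/3 + (-71 + 35)) = 1/(-2/3 - 36) = 1/(-110/3) = -3/110 ≈ -0.027273)
O**2 = (-3/110)**2 = 9/12100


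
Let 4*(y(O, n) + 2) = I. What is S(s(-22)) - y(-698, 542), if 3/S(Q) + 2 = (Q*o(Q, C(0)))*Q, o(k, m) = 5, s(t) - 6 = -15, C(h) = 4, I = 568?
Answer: -56417/403 ≈ -139.99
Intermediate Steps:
s(t) = -9 (s(t) = 6 - 15 = -9)
y(O, n) = 140 (y(O, n) = -2 + (¼)*568 = -2 + 142 = 140)
S(Q) = 3/(-2 + 5*Q²) (S(Q) = 3/(-2 + (Q*5)*Q) = 3/(-2 + (5*Q)*Q) = 3/(-2 + 5*Q²))
S(s(-22)) - y(-698, 542) = 3/(-2 + 5*(-9)²) - 1*140 = 3/(-2 + 5*81) - 140 = 3/(-2 + 405) - 140 = 3/403 - 140 = -56417/403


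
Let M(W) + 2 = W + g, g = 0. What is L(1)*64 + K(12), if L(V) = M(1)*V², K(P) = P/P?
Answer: -63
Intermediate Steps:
K(P) = 1
M(W) = -2 + W (M(W) = -2 + (W + 0) = -2 + W)
L(V) = -V² (L(V) = (-2 + 1)*V² = -V²)
L(1)*64 + K(12) = -1*1²*64 + 1 = -1*1*64 + 1 = -1*64 + 1 = -64 + 1 = -63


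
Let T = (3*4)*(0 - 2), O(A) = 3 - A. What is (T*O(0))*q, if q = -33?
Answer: 2376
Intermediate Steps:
T = -24 (T = 12*(-2) = -24)
(T*O(0))*q = -24*(3 - 1*0)*(-33) = -24*(3 + 0)*(-33) = -24*3*(-33) = -72*(-33) = 2376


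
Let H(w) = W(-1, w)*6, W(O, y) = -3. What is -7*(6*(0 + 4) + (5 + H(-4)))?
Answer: -77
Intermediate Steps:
H(w) = -18 (H(w) = -3*6 = -18)
-7*(6*(0 + 4) + (5 + H(-4))) = -7*(6*(0 + 4) + (5 - 18)) = -7*(6*4 - 13) = -7*(24 - 13) = -7*11 = -77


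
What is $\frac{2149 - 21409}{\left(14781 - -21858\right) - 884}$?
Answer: $- \frac{3852}{7151} \approx -0.53867$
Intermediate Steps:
$\frac{2149 - 21409}{\left(14781 - -21858\right) - 884} = - \frac{19260}{\left(14781 + 21858\right) - 884} = - \frac{19260}{36639 - 884} = - \frac{19260}{35755} = \left(-19260\right) \frac{1}{35755} = - \frac{3852}{7151}$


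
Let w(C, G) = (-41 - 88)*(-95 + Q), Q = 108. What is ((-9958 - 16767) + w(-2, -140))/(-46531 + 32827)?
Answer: 14201/6852 ≈ 2.0725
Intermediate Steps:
w(C, G) = -1677 (w(C, G) = (-41 - 88)*(-95 + 108) = -129*13 = -1677)
((-9958 - 16767) + w(-2, -140))/(-46531 + 32827) = ((-9958 - 16767) - 1677)/(-46531 + 32827) = (-26725 - 1677)/(-13704) = -28402*(-1/13704) = 14201/6852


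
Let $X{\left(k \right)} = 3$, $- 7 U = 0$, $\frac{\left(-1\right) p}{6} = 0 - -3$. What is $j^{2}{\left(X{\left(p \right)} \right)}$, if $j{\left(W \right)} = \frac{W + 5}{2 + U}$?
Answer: $16$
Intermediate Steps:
$p = -18$ ($p = - 6 \left(0 - -3\right) = - 6 \left(0 + 3\right) = \left(-6\right) 3 = -18$)
$U = 0$ ($U = \left(- \frac{1}{7}\right) 0 = 0$)
$j{\left(W \right)} = \frac{5}{2} + \frac{W}{2}$ ($j{\left(W \right)} = \frac{W + 5}{2 + 0} = \frac{5 + W}{2} = \left(5 + W\right) \frac{1}{2} = \frac{5}{2} + \frac{W}{2}$)
$j^{2}{\left(X{\left(p \right)} \right)} = \left(\frac{5}{2} + \frac{1}{2} \cdot 3\right)^{2} = \left(\frac{5}{2} + \frac{3}{2}\right)^{2} = 4^{2} = 16$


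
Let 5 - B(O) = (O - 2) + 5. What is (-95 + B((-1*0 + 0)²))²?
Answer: 8649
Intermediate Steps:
B(O) = 2 - O (B(O) = 5 - ((O - 2) + 5) = 5 - ((-2 + O) + 5) = 5 - (3 + O) = 5 + (-3 - O) = 2 - O)
(-95 + B((-1*0 + 0)²))² = (-95 + (2 - (-1*0 + 0)²))² = (-95 + (2 - (0 + 0)²))² = (-95 + (2 - 1*0²))² = (-95 + (2 - 1*0))² = (-95 + (2 + 0))² = (-95 + 2)² = (-93)² = 8649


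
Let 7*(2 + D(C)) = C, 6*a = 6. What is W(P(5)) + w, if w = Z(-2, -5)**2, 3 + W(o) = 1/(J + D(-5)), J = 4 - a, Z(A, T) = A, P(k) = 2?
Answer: 9/2 ≈ 4.5000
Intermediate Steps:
a = 1 (a = (1/6)*6 = 1)
D(C) = -2 + C/7
J = 3 (J = 4 - 1*1 = 4 - 1 = 3)
W(o) = 1/2 (W(o) = -3 + 1/(3 + (-2 + (1/7)*(-5))) = -3 + 1/(3 + (-2 - 5/7)) = -3 + 1/(3 - 19/7) = -3 + 1/(2/7) = -3 + 7/2 = 1/2)
w = 4 (w = (-2)**2 = 4)
W(P(5)) + w = 1/2 + 4 = 9/2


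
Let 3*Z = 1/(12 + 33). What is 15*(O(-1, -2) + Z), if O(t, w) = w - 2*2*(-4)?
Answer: 1891/9 ≈ 210.11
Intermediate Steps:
O(t, w) = 16 + w (O(t, w) = w - 4*(-4) = w + 16 = 16 + w)
Z = 1/135 (Z = 1/(3*(12 + 33)) = (1/3)/45 = (1/3)*(1/45) = 1/135 ≈ 0.0074074)
15*(O(-1, -2) + Z) = 15*((16 - 2) + 1/135) = 15*(14 + 1/135) = 15*(1891/135) = 1891/9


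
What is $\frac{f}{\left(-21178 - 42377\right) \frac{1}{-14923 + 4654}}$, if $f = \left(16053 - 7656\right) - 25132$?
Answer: $- \frac{11456781}{4237} \approx -2704.0$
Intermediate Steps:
$f = -16735$ ($f = 8397 - 25132 = -16735$)
$\frac{f}{\left(-21178 - 42377\right) \frac{1}{-14923 + 4654}} = - \frac{16735}{\left(-21178 - 42377\right) \frac{1}{-14923 + 4654}} = - \frac{16735}{\left(-63555\right) \frac{1}{-10269}} = - \frac{16735}{\left(-63555\right) \left(- \frac{1}{10269}\right)} = - \frac{16735}{\frac{21185}{3423}} = \left(-16735\right) \frac{3423}{21185} = - \frac{11456781}{4237}$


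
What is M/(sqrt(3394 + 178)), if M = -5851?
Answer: -5851*sqrt(893)/1786 ≈ -97.898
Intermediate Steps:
M/(sqrt(3394 + 178)) = -5851/sqrt(3394 + 178) = -5851*sqrt(893)/1786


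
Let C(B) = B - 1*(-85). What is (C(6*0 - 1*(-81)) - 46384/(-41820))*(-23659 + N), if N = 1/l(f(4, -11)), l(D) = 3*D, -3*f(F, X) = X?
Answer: -454686047248/115005 ≈ -3.9536e+6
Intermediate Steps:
f(F, X) = -X/3
C(B) = 85 + B (C(B) = B + 85 = 85 + B)
N = 1/11 (N = 1/(3*(-⅓*(-11))) = 1/(3*(11/3)) = 1/11 ≈ 0.090909)
(C(6*0 - 1*(-81)) - 46384/(-41820))*(-23659 + N) = ((85 + (6*0 - 1*(-81))) - 46384/(-41820))*(-23659 + 1/11) = ((85 + (0 + 81)) - 46384*(-1/41820))*(-260248/11) = ((85 + 81) + 11596/10455)*(-260248/11) = (166 + 11596/10455)*(-260248/11) = (1747126/10455)*(-260248/11) = -454686047248/115005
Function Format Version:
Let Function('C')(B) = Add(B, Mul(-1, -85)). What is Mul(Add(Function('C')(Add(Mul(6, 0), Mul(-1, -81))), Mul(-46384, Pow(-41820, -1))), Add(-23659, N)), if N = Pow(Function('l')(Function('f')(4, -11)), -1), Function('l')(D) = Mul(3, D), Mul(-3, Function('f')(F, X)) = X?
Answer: Rational(-454686047248, 115005) ≈ -3.9536e+6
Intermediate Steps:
Function('f')(F, X) = Mul(Rational(-1, 3), X)
Function('C')(B) = Add(85, B) (Function('C')(B) = Add(B, 85) = Add(85, B))
N = Rational(1, 11) (N = Pow(Mul(3, Mul(Rational(-1, 3), -11)), -1) = Pow(Mul(3, Rational(11, 3)), -1) = Pow(11, -1) = Rational(1, 11) ≈ 0.090909)
Mul(Add(Function('C')(Add(Mul(6, 0), Mul(-1, -81))), Mul(-46384, Pow(-41820, -1))), Add(-23659, N)) = Mul(Add(Add(85, Add(Mul(6, 0), Mul(-1, -81))), Mul(-46384, Pow(-41820, -1))), Add(-23659, Rational(1, 11))) = Mul(Add(Add(85, Add(0, 81)), Mul(-46384, Rational(-1, 41820))), Rational(-260248, 11)) = Mul(Add(Add(85, 81), Rational(11596, 10455)), Rational(-260248, 11)) = Mul(Add(166, Rational(11596, 10455)), Rational(-260248, 11)) = Mul(Rational(1747126, 10455), Rational(-260248, 11)) = Rational(-454686047248, 115005)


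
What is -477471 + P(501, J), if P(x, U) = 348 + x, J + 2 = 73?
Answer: -476622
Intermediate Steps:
J = 71 (J = -2 + 73 = 71)
-477471 + P(501, J) = -477471 + (348 + 501) = -477471 + 849 = -476622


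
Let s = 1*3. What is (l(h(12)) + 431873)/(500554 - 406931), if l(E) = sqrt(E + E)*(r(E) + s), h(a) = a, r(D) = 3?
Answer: 431873/93623 + 12*sqrt(6)/93623 ≈ 4.6132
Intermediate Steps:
s = 3
l(E) = 6*sqrt(2)*sqrt(E) (l(E) = sqrt(E + E)*(3 + 3) = sqrt(2*E)*6 = (sqrt(2)*sqrt(E))*6 = 6*sqrt(2)*sqrt(E))
(l(h(12)) + 431873)/(500554 - 406931) = (6*sqrt(2)*sqrt(12) + 431873)/(500554 - 406931) = (6*sqrt(2)*(2*sqrt(3)) + 431873)/93623 = (12*sqrt(6) + 431873)*(1/93623) = (431873 + 12*sqrt(6))*(1/93623) = 431873/93623 + 12*sqrt(6)/93623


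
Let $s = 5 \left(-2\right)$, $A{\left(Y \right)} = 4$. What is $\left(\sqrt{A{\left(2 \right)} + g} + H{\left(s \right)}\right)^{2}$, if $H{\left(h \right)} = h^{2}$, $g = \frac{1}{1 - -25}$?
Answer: $\frac{\left(2600 + \sqrt{2730}\right)^{2}}{676} \approx 10406.0$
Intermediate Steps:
$g = \frac{1}{26}$ ($g = \frac{1}{1 + 25} = \frac{1}{26} \approx 0.038462$)
$s = -10$
$\left(\sqrt{A{\left(2 \right)} + g} + H{\left(s \right)}\right)^{2} = \left(\sqrt{4 + \frac{1}{26}} + \left(-10\right)^{2}\right)^{2} = \left(\sqrt{\frac{105}{26}} + 100\right)^{2} = \left(\frac{\sqrt{2730}}{26} + 100\right)^{2} = \left(100 + \frac{\sqrt{2730}}{26}\right)^{2}$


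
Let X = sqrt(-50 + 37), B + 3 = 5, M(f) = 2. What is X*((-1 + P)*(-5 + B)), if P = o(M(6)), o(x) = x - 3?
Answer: 6*I*sqrt(13) ≈ 21.633*I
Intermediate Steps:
o(x) = -3 + x
B = 2 (B = -3 + 5 = 2)
P = -1 (P = -3 + 2 = -1)
X = I*sqrt(13) (X = sqrt(-13) = I*sqrt(13) ≈ 3.6056*I)
X*((-1 + P)*(-5 + B)) = (I*sqrt(13))*((-1 - 1)*(-5 + 2)) = (I*sqrt(13))*(-2*(-3)) = (I*sqrt(13))*6 = 6*I*sqrt(13)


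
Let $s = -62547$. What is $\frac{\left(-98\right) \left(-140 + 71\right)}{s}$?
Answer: $- \frac{2254}{20849} \approx -0.10811$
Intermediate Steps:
$\frac{\left(-98\right) \left(-140 + 71\right)}{s} = \frac{\left(-98\right) \left(-140 + 71\right)}{-62547} = \left(-98\right) \left(-69\right) \left(- \frac{1}{62547}\right) = 6762 \left(- \frac{1}{62547}\right) = - \frac{2254}{20849}$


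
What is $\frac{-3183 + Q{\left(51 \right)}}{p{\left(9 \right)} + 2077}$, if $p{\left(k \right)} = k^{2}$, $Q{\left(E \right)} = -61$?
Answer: $- \frac{1622}{1079} \approx -1.5032$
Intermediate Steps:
$\frac{-3183 + Q{\left(51 \right)}}{p{\left(9 \right)} + 2077} = \frac{-3183 - 61}{9^{2} + 2077} = - \frac{3244}{81 + 2077} = - \frac{3244}{2158} = \left(-3244\right) \frac{1}{2158} = - \frac{1622}{1079}$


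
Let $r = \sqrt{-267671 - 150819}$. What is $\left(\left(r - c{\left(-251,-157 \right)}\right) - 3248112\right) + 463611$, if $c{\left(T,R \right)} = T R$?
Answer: $-2823908 + i \sqrt{418490} \approx -2.8239 \cdot 10^{6} + 646.91 i$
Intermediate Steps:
$r = i \sqrt{418490}$ ($r = \sqrt{-418490} = i \sqrt{418490} \approx 646.91 i$)
$c{\left(T,R \right)} = R T$
$\left(\left(r - c{\left(-251,-157 \right)}\right) - 3248112\right) + 463611 = \left(\left(i \sqrt{418490} - \left(-157\right) \left(-251\right)\right) - 3248112\right) + 463611 = \left(\left(i \sqrt{418490} - 39407\right) - 3248112\right) + 463611 = \left(\left(-39407 + i \sqrt{418490}\right) - 3248112\right) + 463611 = \left(-3287519 + i \sqrt{418490}\right) + 463611 = -2823908 + i \sqrt{418490}$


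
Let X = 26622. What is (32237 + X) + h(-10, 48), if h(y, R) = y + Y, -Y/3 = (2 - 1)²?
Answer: 58846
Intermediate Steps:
Y = -3 (Y = -3*(2 - 1)² = -3*1² = -3*1 = -3)
h(y, R) = -3 + y (h(y, R) = y - 3 = -3 + y)
(32237 + X) + h(-10, 48) = (32237 + 26622) + (-3 - 10) = 58859 - 13 = 58846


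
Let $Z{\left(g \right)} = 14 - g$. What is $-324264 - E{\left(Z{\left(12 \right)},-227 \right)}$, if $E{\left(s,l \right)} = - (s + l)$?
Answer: $-324489$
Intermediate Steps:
$E{\left(s,l \right)} = - l - s$ ($E{\left(s,l \right)} = - (l + s) = - l - s$)
$-324264 - E{\left(Z{\left(12 \right)},-227 \right)} = -324264 - \left(\left(-1\right) \left(-227\right) - \left(14 - 12\right)\right) = -324264 - \left(227 - \left(14 - 12\right)\right) = -324264 - \left(227 - 2\right) = -324264 - 225 = -324489$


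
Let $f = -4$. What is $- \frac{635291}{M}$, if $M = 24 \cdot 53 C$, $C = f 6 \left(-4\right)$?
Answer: $- \frac{635291}{122112} \approx -5.2025$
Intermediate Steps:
$C = 96$ ($C = \left(-4\right) 6 \left(-4\right) = \left(-24\right) \left(-4\right) = 96$)
$M = 122112$ ($M = 24 \cdot 53 \cdot 96 = 1272 \cdot 96 = 122112$)
$- \frac{635291}{M} = - \frac{635291}{122112}$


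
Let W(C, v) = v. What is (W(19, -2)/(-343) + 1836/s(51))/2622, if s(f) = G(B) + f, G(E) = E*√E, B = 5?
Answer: 8030525/556695174 - 765*√5/541006 ≈ 0.011263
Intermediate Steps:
G(E) = E^(3/2)
s(f) = f + 5*√5 (s(f) = 5^(3/2) + f = 5*√5 + f = f + 5*√5)
(W(19, -2)/(-343) + 1836/s(51))/2622 = (-2/(-343) + 1836/(51 + 5*√5))/2622 = (-2*(-1/343) + 1836/(51 + 5*√5))*(1/2622) = (2/343 + 1836/(51 + 5*√5))*(1/2622) = 1/449673 + 306/(437*(51 + 5*√5))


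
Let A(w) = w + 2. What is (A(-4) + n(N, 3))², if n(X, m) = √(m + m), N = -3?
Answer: (-2 + √6)² ≈ 0.20204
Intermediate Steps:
A(w) = 2 + w
n(X, m) = √2*√m (n(X, m) = √(2*m) = √2*√m)
(A(-4) + n(N, 3))² = ((2 - 4) + √2*√3)² = (-2 + √6)²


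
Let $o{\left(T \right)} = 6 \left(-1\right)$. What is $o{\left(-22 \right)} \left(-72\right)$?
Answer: $432$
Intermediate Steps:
$o{\left(T \right)} = -6$
$o{\left(-22 \right)} \left(-72\right) = \left(-6\right) \left(-72\right) = 432$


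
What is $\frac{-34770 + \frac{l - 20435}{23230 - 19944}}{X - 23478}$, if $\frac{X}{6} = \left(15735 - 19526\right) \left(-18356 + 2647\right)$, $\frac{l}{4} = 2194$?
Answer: $- \frac{114265879}{1174066230696} \approx -9.7325 \cdot 10^{-5}$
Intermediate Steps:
$l = 8776$ ($l = 4 \cdot 2194 = 8776$)
$X = 357316914$ ($X = 6 \left(15735 - 19526\right) \left(-18356 + 2647\right) = 6 \left(\left(-3791\right) \left(-15709\right)\right) = 6 \cdot 59552819 = 357316914$)
$\frac{-34770 + \frac{l - 20435}{23230 - 19944}}{X - 23478} = \frac{-34770 + \frac{8776 - 20435}{23230 - 19944}}{357316914 - 23478} = \frac{-34770 - \frac{11659}{3286}}{357293436} = \left(-34770 - \frac{11659}{3286}\right) \frac{1}{357293436} = \left(- \frac{114265879}{3286}\right) \frac{1}{357293436} = - \frac{114265879}{1174066230696}$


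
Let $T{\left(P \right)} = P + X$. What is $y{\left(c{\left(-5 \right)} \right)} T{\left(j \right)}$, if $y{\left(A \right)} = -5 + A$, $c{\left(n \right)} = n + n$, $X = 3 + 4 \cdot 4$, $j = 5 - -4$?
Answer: $-420$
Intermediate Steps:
$j = 9$ ($j = 5 + 4 = 9$)
$X = 19$ ($X = 3 + 16 = 19$)
$c{\left(n \right)} = 2 n$
$T{\left(P \right)} = 19 + P$ ($T{\left(P \right)} = P + 19 = 19 + P$)
$y{\left(c{\left(-5 \right)} \right)} T{\left(j \right)} = \left(-5 + 2 \left(-5\right)\right) \left(19 + 9\right) = \left(-5 - 10\right) 28 = \left(-15\right) 28 = -420$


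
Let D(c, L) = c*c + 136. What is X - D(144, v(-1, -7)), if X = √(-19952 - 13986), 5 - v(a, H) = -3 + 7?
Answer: -20872 + I*√33938 ≈ -20872.0 + 184.22*I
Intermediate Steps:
v(a, H) = 1 (v(a, H) = 5 - (-3 + 7) = 5 - 1*4 = 5 - 4 = 1)
X = I*√33938 (X = √(-33938) = I*√33938 ≈ 184.22*I)
D(c, L) = 136 + c² (D(c, L) = c² + 136 = 136 + c²)
X - D(144, v(-1, -7)) = I*√33938 - (136 + 144²) = I*√33938 - (136 + 20736) = I*√33938 - 1*20872 = I*√33938 - 20872 = -20872 + I*√33938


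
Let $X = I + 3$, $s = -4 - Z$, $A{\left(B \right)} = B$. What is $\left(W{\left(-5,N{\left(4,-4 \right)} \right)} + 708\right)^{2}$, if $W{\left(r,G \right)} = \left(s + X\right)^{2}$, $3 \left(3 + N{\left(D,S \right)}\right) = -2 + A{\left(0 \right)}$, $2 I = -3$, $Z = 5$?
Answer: $\frac{9345249}{16} \approx 5.8408 \cdot 10^{5}$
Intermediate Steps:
$I = - \frac{3}{2}$ ($I = \frac{1}{2} \left(-3\right) = - \frac{3}{2} \approx -1.5$)
$s = -9$ ($s = -4 - 5 = -9$)
$X = \frac{3}{2}$ ($X = - \frac{3}{2} + 3 = \frac{3}{2} \approx 1.5$)
$N{\left(D,S \right)} = - \frac{11}{3}$ ($N{\left(D,S \right)} = -3 + \frac{-2 + 0}{3} = -3 + \frac{1}{3} \left(-2\right) = -3 - \frac{2}{3} = - \frac{11}{3}$)
$W{\left(r,G \right)} = \frac{225}{4}$ ($W{\left(r,G \right)} = \left(-9 + \frac{3}{2}\right)^{2} = \left(- \frac{15}{2}\right)^{2} = \frac{225}{4}$)
$\left(W{\left(-5,N{\left(4,-4 \right)} \right)} + 708\right)^{2} = \left(\frac{225}{4} + 708\right)^{2} = \left(\frac{3057}{4}\right)^{2} = \frac{9345249}{16}$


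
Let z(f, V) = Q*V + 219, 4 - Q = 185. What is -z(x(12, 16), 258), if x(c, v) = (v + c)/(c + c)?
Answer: 46479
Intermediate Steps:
Q = -181 (Q = 4 - 1*185 = 4 - 185 = -181)
x(c, v) = (c + v)/(2*c) (x(c, v) = (c + v)/((2*c)) = (c + v)*(1/(2*c)) = (c + v)/(2*c))
z(f, V) = 219 - 181*V (z(f, V) = -181*V + 219 = 219 - 181*V)
-z(x(12, 16), 258) = -(219 - 181*258) = -(219 - 46698) = -1*(-46479) = 46479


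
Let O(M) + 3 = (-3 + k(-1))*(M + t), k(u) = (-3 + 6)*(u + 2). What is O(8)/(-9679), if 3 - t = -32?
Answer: 3/9679 ≈ 0.00030995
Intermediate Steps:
t = 35 (t = 3 - 1*(-32) = 3 + 32 = 35)
k(u) = 6 + 3*u (k(u) = 3*(2 + u) = 6 + 3*u)
O(M) = -3 (O(M) = -3 + (-3 + (6 + 3*(-1)))*(M + 35) = -3 + (-3 + (6 - 3))*(35 + M) = -3 + (-3 + 3)*(35 + M) = -3 + 0*(35 + M) = -3 + 0 = -3)
O(8)/(-9679) = -3/(-9679) = -3*(-1/9679) = 3/9679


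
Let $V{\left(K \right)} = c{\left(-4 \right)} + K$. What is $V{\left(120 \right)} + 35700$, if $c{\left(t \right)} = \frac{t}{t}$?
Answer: $35821$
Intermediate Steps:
$c{\left(t \right)} = 1$
$V{\left(K \right)} = 1 + K$
$V{\left(120 \right)} + 35700 = \left(1 + 120\right) + 35700 = 121 + 35700 = 35821$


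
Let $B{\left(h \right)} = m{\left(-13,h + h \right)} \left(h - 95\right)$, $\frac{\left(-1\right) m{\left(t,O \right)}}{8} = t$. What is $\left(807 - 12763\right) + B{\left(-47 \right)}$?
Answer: $-26724$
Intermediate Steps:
$m{\left(t,O \right)} = - 8 t$
$B{\left(h \right)} = -9880 + 104 h$ ($B{\left(h \right)} = \left(-8\right) \left(-13\right) \left(h - 95\right) = 104 \left(-95 + h\right) = -9880 + 104 h$)
$\left(807 - 12763\right) + B{\left(-47 \right)} = \left(807 - 12763\right) + \left(-9880 + 104 \left(-47\right)\right) = -11956 - 14768 = -26724$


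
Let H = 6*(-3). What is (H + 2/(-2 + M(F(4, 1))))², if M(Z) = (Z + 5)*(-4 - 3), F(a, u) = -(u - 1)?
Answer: 446224/1369 ≈ 325.95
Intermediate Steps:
H = -18
F(a, u) = 1 - u (F(a, u) = -(-1 + u) = 1 - u)
M(Z) = -35 - 7*Z (M(Z) = (5 + Z)*(-7) = -35 - 7*Z)
(H + 2/(-2 + M(F(4, 1))))² = (-18 + 2/(-2 + (-35 - 7*(1 - 1*1))))² = (-18 + 2/(-2 + (-35 - 7*(1 - 1))))² = (-18 + 2/(-2 + (-35 - 7*0)))² = (-18 + 2/(-2 + (-35 + 0)))² = (-18 + 2/(-2 - 35))² = (-18 + 2/(-37))² = (-18 + 2*(-1/37))² = (-18 - 2/37)² = (-668/37)² = 446224/1369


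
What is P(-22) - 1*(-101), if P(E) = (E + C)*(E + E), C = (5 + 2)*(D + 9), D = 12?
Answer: -5399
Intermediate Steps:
C = 147 (C = (5 + 2)*(12 + 9) = 7*21 = 147)
P(E) = 2*E*(147 + E) (P(E) = (E + 147)*(E + E) = (147 + E)*(2*E) = 2*E*(147 + E))
P(-22) - 1*(-101) = 2*(-22)*(147 - 22) - 1*(-101) = 2*(-22)*125 + 101 = -5500 + 101 = -5399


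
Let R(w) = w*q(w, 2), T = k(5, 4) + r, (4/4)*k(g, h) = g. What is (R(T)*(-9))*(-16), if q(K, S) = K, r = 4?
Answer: 11664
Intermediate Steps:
k(g, h) = g
T = 9 (T = 5 + 4 = 9)
R(w) = w² (R(w) = w*w = w²)
(R(T)*(-9))*(-16) = (9²*(-9))*(-16) = (81*(-9))*(-16) = -729*(-16) = 11664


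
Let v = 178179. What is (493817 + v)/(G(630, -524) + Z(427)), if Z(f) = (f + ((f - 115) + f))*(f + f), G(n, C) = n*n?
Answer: 12923/26782 ≈ 0.48253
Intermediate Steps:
G(n, C) = n**2
Z(f) = 2*f*(-115 + 3*f) (Z(f) = (f + ((-115 + f) + f))*(2*f) = (f + (-115 + 2*f))*(2*f) = (-115 + 3*f)*(2*f) = 2*f*(-115 + 3*f))
(493817 + v)/(G(630, -524) + Z(427)) = (493817 + 178179)/(630**2 + 2*427*(-115 + 3*427)) = 671996/(396900 + 2*427*(-115 + 1281)) = 671996/(396900 + 2*427*1166) = 671996/(396900 + 995764) = 671996/1392664 = 671996*(1/1392664) = 12923/26782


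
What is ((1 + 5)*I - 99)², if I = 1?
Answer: 8649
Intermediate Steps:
((1 + 5)*I - 99)² = ((1 + 5)*1 - 99)² = (6*1 - 99)² = (6 - 99)² = (-93)² = 8649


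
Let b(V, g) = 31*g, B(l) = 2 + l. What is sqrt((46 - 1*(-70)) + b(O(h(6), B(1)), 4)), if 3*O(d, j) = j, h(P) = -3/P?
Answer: 4*sqrt(15) ≈ 15.492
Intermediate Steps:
O(d, j) = j/3
sqrt((46 - 1*(-70)) + b(O(h(6), B(1)), 4)) = sqrt((46 - 1*(-70)) + 31*4) = sqrt((46 + 70) + 124) = sqrt(116 + 124) = sqrt(240) = 4*sqrt(15)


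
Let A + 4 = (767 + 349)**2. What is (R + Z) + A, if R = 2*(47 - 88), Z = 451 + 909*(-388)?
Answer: 893129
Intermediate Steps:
A = 1245452 (A = -4 + (767 + 349)**2 = -4 + 1116**2 = -4 + 1245456 = 1245452)
Z = -352241 (Z = 451 - 352692 = -352241)
R = -82 (R = 2*(-41) = -82)
(R + Z) + A = (-82 - 352241) + 1245452 = -352323 + 1245452 = 893129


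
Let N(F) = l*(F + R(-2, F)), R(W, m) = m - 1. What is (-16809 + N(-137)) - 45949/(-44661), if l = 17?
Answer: -959450975/44661 ≈ -21483.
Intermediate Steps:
R(W, m) = -1 + m
N(F) = -17 + 34*F (N(F) = 17*(F + (-1 + F)) = 17*(-1 + 2*F) = -17 + 34*F)
(-16809 + N(-137)) - 45949/(-44661) = (-16809 + (-17 + 34*(-137))) - 45949/(-44661) = (-16809 + (-17 - 4658)) - 45949*(-1)/44661 = (-16809 - 4675) - 1*(-45949/44661) = -21484 + 45949/44661 = -959450975/44661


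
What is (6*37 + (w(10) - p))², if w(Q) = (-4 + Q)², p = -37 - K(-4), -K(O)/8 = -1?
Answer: 91809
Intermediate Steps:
K(O) = 8 (K(O) = -8*(-1) = 8)
p = -45 (p = -37 - 1*8 = -37 - 8 = -45)
(6*37 + (w(10) - p))² = (6*37 + ((-4 + 10)² - 1*(-45)))² = (222 + (6² + 45))² = (222 + (36 + 45))² = (222 + 81)² = 303² = 91809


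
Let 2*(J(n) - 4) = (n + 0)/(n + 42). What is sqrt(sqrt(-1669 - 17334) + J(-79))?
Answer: sqrt(27750 + 5476*I*sqrt(19003))/74 ≈ 8.4561 + 8.151*I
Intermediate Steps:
J(n) = 4 + n/(2*(42 + n)) (J(n) = 4 + ((n + 0)/(n + 42))/2 = 4 + (n/(42 + n))/2 = 4 + n/(2*(42 + n)))
sqrt(sqrt(-1669 - 17334) + J(-79)) = sqrt(sqrt(-1669 - 17334) + 3*(112 + 3*(-79))/(2*(42 - 79))) = sqrt(sqrt(-19003) + (3/2)*(112 - 237)/(-37)) = sqrt(I*sqrt(19003) + (3/2)*(-1/37)*(-125)) = sqrt(I*sqrt(19003) + 375/74) = sqrt(375/74 + I*sqrt(19003))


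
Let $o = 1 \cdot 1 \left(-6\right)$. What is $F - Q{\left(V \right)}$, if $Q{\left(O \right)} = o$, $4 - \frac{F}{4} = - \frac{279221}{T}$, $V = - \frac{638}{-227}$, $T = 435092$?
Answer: $\frac{2672227}{108773} \approx 24.567$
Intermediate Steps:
$V = \frac{638}{227}$ ($V = \left(-638\right) \left(- \frac{1}{227}\right) = \frac{638}{227} \approx 2.8106$)
$F = \frac{2019589}{108773}$ ($F = 16 - 4 \left(- \frac{279221}{435092}\right) = 16 - 4 \left(\left(-279221\right) \frac{1}{435092}\right) = 16 - - \frac{279221}{108773} = 16 + \frac{279221}{108773} = \frac{2019589}{108773} \approx 18.567$)
$o = -6$ ($o = 1 \left(-6\right) = -6$)
$Q{\left(O \right)} = -6$
$F - Q{\left(V \right)} = \frac{2019589}{108773} - -6 = \frac{2019589}{108773} + 6 = \frac{2672227}{108773}$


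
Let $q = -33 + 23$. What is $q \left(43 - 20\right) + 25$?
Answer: $-205$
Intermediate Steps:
$q = -10$
$q \left(43 - 20\right) + 25 = - 10 \left(43 - 20\right) + 25 = \left(-10\right) 23 + 25 = -230 + 25 = -205$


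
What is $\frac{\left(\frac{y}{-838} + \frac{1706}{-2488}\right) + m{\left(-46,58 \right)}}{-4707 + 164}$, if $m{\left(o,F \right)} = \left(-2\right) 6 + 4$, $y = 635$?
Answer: $\frac{4922265}{2367975148} \approx 0.0020787$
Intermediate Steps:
$m{\left(o,F \right)} = -8$ ($m{\left(o,F \right)} = -12 + 4 = -8$)
$\frac{\left(\frac{y}{-838} + \frac{1706}{-2488}\right) + m{\left(-46,58 \right)}}{-4707 + 164} = \frac{\left(\frac{635}{-838} + \frac{1706}{-2488}\right) - 8}{-4707 + 164} = \frac{\left(635 \left(- \frac{1}{838}\right) + 1706 \left(- \frac{1}{2488}\right)\right) - 8}{-4543} = \left(\left(- \frac{635}{838} - \frac{853}{1244}\right) - 8\right) \left(- \frac{1}{4543}\right) = \left(- \frac{752377}{521236} - 8\right) \left(- \frac{1}{4543}\right) = \left(- \frac{4922265}{521236}\right) \left(- \frac{1}{4543}\right) = \frac{4922265}{2367975148}$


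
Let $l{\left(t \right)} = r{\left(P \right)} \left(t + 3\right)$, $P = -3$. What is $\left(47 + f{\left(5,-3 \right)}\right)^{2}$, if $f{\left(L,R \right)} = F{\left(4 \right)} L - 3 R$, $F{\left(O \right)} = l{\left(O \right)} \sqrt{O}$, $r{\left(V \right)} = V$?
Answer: $23716$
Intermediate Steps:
$l{\left(t \right)} = -9 - 3 t$ ($l{\left(t \right)} = - 3 \left(t + 3\right) = - 3 \left(3 + t\right) = -9 - 3 t$)
$F{\left(O \right)} = \sqrt{O} \left(-9 - 3 O\right)$ ($F{\left(O \right)} = \left(-9 - 3 O\right) \sqrt{O} = \sqrt{O} \left(-9 - 3 O\right)$)
$f{\left(L,R \right)} = - 42 L - 3 R$ ($f{\left(L,R \right)} = 3 \sqrt{4} \left(-3 - 4\right) L - 3 R = 3 \cdot 2 \left(-3 - 4\right) L - 3 R = 3 \cdot 2 \left(-7\right) L - 3 R = - 42 L - 3 R$)
$\left(47 + f{\left(5,-3 \right)}\right)^{2} = \left(47 - 201\right)^{2} = \left(-154\right)^{2} = 23716$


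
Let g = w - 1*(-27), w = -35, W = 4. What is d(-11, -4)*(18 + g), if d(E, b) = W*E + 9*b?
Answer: -800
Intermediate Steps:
d(E, b) = 4*E + 9*b
g = -8 (g = -35 - 1*(-27) = -35 + 27 = -8)
d(-11, -4)*(18 + g) = (4*(-11) + 9*(-4))*(18 - 8) = (-44 - 36)*10 = -80*10 = -800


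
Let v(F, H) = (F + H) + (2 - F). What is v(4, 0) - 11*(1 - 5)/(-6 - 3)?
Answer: -26/9 ≈ -2.8889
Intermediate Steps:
v(F, H) = 2 + H
v(4, 0) - 11*(1 - 5)/(-6 - 3) = (2 + 0) - 11*(1 - 5)/(-6 - 3) = 2 - (-44)/(-9) = 2 - (-44)*(-1)/9 = 2 - 11*4/9 = 2 - 44/9 = -26/9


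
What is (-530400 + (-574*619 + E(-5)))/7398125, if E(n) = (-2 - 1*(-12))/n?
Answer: -885708/7398125 ≈ -0.11972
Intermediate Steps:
E(n) = 10/n (E(n) = (-2 + 12)/n = 10/n)
(-530400 + (-574*619 + E(-5)))/7398125 = (-530400 + (-574*619 + 10/(-5)))/7398125 = (-530400 + (-355306 + 10*(-1/5)))*(1/7398125) = (-530400 + (-355306 - 2))*(1/7398125) = (-530400 - 355308)*(1/7398125) = -885708*1/7398125 = -885708/7398125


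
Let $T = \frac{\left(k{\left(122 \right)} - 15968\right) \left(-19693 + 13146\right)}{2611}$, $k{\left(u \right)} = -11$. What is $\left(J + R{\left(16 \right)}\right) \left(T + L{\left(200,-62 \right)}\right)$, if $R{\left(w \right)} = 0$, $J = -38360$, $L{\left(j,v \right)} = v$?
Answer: $- \frac{572400417880}{373} \approx -1.5346 \cdot 10^{9}$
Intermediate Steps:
$T = \frac{104614513}{2611}$ ($T = \frac{\left(-11 - 15968\right) \left(-19693 + 13146\right)}{2611} = \left(-15979\right) \left(-6547\right) \frac{1}{2611} = 104614513 \cdot \frac{1}{2611} = \frac{104614513}{2611} \approx 40067.0$)
$\left(J + R{\left(16 \right)}\right) \left(T + L{\left(200,-62 \right)}\right) = \left(-38360 + 0\right) \left(\frac{104614513}{2611} - 62\right) = \left(-38360\right) \frac{104452631}{2611} = - \frac{572400417880}{373}$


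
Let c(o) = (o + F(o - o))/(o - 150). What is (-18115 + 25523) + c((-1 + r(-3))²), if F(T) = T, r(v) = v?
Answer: 496328/67 ≈ 7407.9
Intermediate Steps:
c(o) = o/(-150 + o) (c(o) = (o + (o - o))/(o - 150) = (o + 0)/(-150 + o) = o/(-150 + o))
(-18115 + 25523) + c((-1 + r(-3))²) = (-18115 + 25523) + (-1 - 3)²/(-150 + (-1 - 3)²) = 7408 + (-4)²/(-150 + (-4)²) = 7408 + 16/(-150 + 16) = 7408 + 16/(-134) = 7408 + 16*(-1/134) = 7408 - 8/67 = 496328/67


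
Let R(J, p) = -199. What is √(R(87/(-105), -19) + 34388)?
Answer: √34189 ≈ 184.90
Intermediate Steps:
√(R(87/(-105), -19) + 34388) = √(-199 + 34388) = √34189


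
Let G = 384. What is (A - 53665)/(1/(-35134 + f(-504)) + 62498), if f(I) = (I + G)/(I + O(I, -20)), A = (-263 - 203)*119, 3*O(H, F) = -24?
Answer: -245360727759/140530565314 ≈ -1.7460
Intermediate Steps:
O(H, F) = -8 (O(H, F) = (⅓)*(-24) = -8)
A = -55454 (A = -466*119 = -55454)
f(I) = (384 + I)/(-8 + I) (f(I) = (I + 384)/(I - 8) = (384 + I)/(-8 + I))
(A - 53665)/(1/(-35134 + f(-504)) + 62498) = (-55454 - 53665)/(1/(-35134 + (384 - 504)/(-8 - 504)) + 62498) = -109119/(1/(-35134 - 120/(-512)) + 62498) = -109119/(1/(-35134 - 1/512*(-120)) + 62498) = -109119/(1/(-35134 + 15/64) + 62498) = -109119/(1/(-2248561/64) + 62498) = -109119/(-64/2248561 + 62498) = -109119/140530565314/2248561 = -109119*2248561/140530565314 = -245360727759/140530565314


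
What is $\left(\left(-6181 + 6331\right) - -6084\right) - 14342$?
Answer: $-8108$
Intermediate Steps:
$\left(\left(-6181 + 6331\right) - -6084\right) - 14342 = \left(150 + 6084\right) - 14342 = 6234 - 14342 = -8108$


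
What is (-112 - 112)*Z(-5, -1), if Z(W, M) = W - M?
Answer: 896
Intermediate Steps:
(-112 - 112)*Z(-5, -1) = (-112 - 112)*(-5 - 1*(-1)) = -224*(-5 + 1) = -224*(-4) = 896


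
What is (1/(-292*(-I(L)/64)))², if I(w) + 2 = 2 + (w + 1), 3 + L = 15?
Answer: 256/900601 ≈ 0.00028425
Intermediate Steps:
L = 12 (L = -3 + 15 = 12)
I(w) = 1 + w (I(w) = -2 + (2 + (w + 1)) = -2 + (2 + (1 + w)) = -2 + (3 + w) = 1 + w)
(1/(-292*(-I(L)/64)))² = (1/(-292/((-64/(1 + 12)))))² = (1/(-292/((-64/13))))² = (1/(-292/((-64*1/13))))² = (1/(-292/(-64/13)))² = (1/(-292*(-13/64)))² = (1/(949/16))² = (16/949)² = 256/900601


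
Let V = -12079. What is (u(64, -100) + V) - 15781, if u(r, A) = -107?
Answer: -27967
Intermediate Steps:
(u(64, -100) + V) - 15781 = (-107 - 12079) - 15781 = -12186 - 15781 = -27967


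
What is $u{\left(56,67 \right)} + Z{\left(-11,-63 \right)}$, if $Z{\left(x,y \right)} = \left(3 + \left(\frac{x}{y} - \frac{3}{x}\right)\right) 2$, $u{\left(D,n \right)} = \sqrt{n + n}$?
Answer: $\frac{4778}{693} + \sqrt{134} \approx 18.47$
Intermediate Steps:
$u{\left(D,n \right)} = \sqrt{2} \sqrt{n}$ ($u{\left(D,n \right)} = \sqrt{2 n} = \sqrt{2} \sqrt{n}$)
$Z{\left(x,y \right)} = 6 - \frac{6}{x} + \frac{2 x}{y}$ ($Z{\left(x,y \right)} = \left(3 + \left(- \frac{3}{x} + \frac{x}{y}\right)\right) 2 = \left(3 - \frac{3}{x} + \frac{x}{y}\right) 2 = 6 - \frac{6}{x} + \frac{2 x}{y}$)
$u{\left(56,67 \right)} + Z{\left(-11,-63 \right)} = \sqrt{2} \sqrt{67} + \left(6 - \frac{6}{-11} + 2 \left(-11\right) \frac{1}{-63}\right) = \sqrt{134} + \left(6 - - \frac{6}{11} + 2 \left(-11\right) \left(- \frac{1}{63}\right)\right) = \sqrt{134} + \left(6 + \frac{6}{11} + \frac{22}{63}\right) = \sqrt{134} + \frac{4778}{693} = \frac{4778}{693} + \sqrt{134}$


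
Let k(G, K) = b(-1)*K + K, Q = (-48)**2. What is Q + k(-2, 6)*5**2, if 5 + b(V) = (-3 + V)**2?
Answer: 4104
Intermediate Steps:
Q = 2304
b(V) = -5 + (-3 + V)**2
k(G, K) = 12*K (k(G, K) = (-5 + (-3 - 1)**2)*K + K = (-5 + (-4)**2)*K + K = (-5 + 16)*K + K = 11*K + K = 12*K)
Q + k(-2, 6)*5**2 = 2304 + (12*6)*5**2 = 2304 + 72*25 = 2304 + 1800 = 4104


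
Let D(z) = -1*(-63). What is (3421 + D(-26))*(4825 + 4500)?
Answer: 32488300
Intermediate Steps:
D(z) = 63
(3421 + D(-26))*(4825 + 4500) = (3421 + 63)*(4825 + 4500) = 3484*9325 = 32488300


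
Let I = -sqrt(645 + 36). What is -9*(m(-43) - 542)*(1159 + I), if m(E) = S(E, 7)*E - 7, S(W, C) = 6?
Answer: 8417817 - 7263*sqrt(681) ≈ 8.2283e+6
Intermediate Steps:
I = -sqrt(681) ≈ -26.096
m(E) = -7 + 6*E (m(E) = 6*E - 7 = -7 + 6*E)
-9*(m(-43) - 542)*(1159 + I) = -9*((-7 + 6*(-43)) - 542)*(1159 - sqrt(681)) = -9*((-7 - 258) - 542)*(1159 - sqrt(681)) = -9*(-265 - 542)*(1159 - sqrt(681)) = -(-7263)*(1159 - sqrt(681)) = -9*(-935313 + 807*sqrt(681)) = 8417817 - 7263*sqrt(681)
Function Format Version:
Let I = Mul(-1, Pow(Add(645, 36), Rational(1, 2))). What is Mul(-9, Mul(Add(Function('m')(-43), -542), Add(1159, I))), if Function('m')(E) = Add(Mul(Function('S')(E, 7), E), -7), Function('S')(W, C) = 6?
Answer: Add(8417817, Mul(-7263, Pow(681, Rational(1, 2)))) ≈ 8.2283e+6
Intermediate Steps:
I = Mul(-1, Pow(681, Rational(1, 2))) ≈ -26.096
Function('m')(E) = Add(-7, Mul(6, E)) (Function('m')(E) = Add(Mul(6, E), -7) = Add(-7, Mul(6, E)))
Mul(-9, Mul(Add(Function('m')(-43), -542), Add(1159, I))) = Mul(-9, Mul(Add(Add(-7, Mul(6, -43)), -542), Add(1159, Mul(-1, Pow(681, Rational(1, 2)))))) = Mul(-9, Mul(Add(Add(-7, -258), -542), Add(1159, Mul(-1, Pow(681, Rational(1, 2)))))) = Mul(-9, Mul(Add(-265, -542), Add(1159, Mul(-1, Pow(681, Rational(1, 2)))))) = Mul(-9, Mul(-807, Add(1159, Mul(-1, Pow(681, Rational(1, 2)))))) = Mul(-9, Add(-935313, Mul(807, Pow(681, Rational(1, 2))))) = Add(8417817, Mul(-7263, Pow(681, Rational(1, 2))))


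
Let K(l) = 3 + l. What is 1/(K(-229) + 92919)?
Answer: 1/92693 ≈ 1.0788e-5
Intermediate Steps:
1/(K(-229) + 92919) = 1/((3 - 229) + 92919) = 1/(-226 + 92919) = 1/92693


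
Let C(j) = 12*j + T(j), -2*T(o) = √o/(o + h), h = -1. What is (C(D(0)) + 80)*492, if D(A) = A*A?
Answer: 39360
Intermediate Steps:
T(o) = -√o/(2*(-1 + o)) (T(o) = -√o/(2*(o - 1)) = -√o/(2*(-1 + o)))
D(A) = A²
C(j) = 12*j - √j/(-2 + 2*j)
(C(D(0)) + 80)*492 = ((-√(0²) + 24*0²*(-1 + 0²))/(2*(-1 + 0²)) + 80)*492 = ((-√0 + 24*0*(-1 + 0))/(2*(-1 + 0)) + 80)*492 = ((½)*(-1*0 + 24*0*(-1))/(-1) + 80)*492 = ((½)*(-1)*(0 + 0) + 80)*492 = ((½)*(-1)*0 + 80)*492 = (0 + 80)*492 = 80*492 = 39360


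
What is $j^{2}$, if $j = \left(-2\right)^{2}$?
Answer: $16$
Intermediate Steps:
$j = 4$
$j^{2} = 4^{2} = 16$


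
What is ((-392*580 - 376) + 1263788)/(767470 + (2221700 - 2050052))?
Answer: 518026/469559 ≈ 1.1032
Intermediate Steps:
((-392*580 - 376) + 1263788)/(767470 + (2221700 - 2050052)) = ((-227360 - 376) + 1263788)/(767470 + 171648) = (-227736 + 1263788)/939118 = 1036052*(1/939118) = 518026/469559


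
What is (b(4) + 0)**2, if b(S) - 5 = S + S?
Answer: 169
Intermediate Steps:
b(S) = 5 + 2*S (b(S) = 5 + (S + S) = 5 + 2*S)
(b(4) + 0)**2 = ((5 + 2*4) + 0)**2 = ((5 + 8) + 0)**2 = (13 + 0)**2 = 13**2 = 169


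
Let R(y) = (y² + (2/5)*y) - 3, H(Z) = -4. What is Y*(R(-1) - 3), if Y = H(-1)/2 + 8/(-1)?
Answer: 54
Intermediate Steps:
R(y) = -3 + y² + 2*y/5 (R(y) = (y² + (2*(⅕))*y) - 3 = (y² + 2*y/5) - 3 = -3 + y² + 2*y/5)
Y = -10 (Y = -4/2 + 8/(-1) = -4*½ + 8*(-1) = -2 - 8 = -10)
Y*(R(-1) - 3) = -10*((-3 + (-1)² + (⅖)*(-1)) - 3) = -10*((-3 + 1 - ⅖) - 3) = -10*(-12/5 - 3) = -10*(-27/5) = 54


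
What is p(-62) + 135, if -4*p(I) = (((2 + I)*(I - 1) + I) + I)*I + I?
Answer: 113637/2 ≈ 56819.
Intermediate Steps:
p(I) = -I/4 - I*(2*I + (-1 + I)*(2 + I))/4 (p(I) = -((((2 + I)*(I - 1) + I) + I)*I + I)/4 = -((((2 + I)*(-1 + I) + I) + I)*I + I)/4 = -((((-1 + I)*(2 + I) + I) + I)*I + I)/4 = -(((I + (-1 + I)*(2 + I)) + I)*I + I)/4 = -((2*I + (-1 + I)*(2 + I))*I + I)/4 = -(I*(2*I + (-1 + I)*(2 + I)) + I)/4 = -(I + I*(2*I + (-1 + I)*(2 + I)))/4 = -I/4 - I*(2*I + (-1 + I)*(2 + I))/4)
p(-62) + 135 = (¼)*(-62)*(1 - 1*(-62)² - 3*(-62)) + 135 = (¼)*(-62)*(1 - 1*3844 + 186) + 135 = (¼)*(-62)*(1 - 3844 + 186) + 135 = (¼)*(-62)*(-3657) + 135 = 113367/2 + 135 = 113637/2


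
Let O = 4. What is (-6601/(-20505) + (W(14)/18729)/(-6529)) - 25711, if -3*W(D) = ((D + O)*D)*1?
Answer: -2387650733497022/92866112915 ≈ -25711.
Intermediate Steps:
W(D) = -D*(4 + D)/3 (W(D) = -(D + 4)*D/3 = -(4 + D)*D/3 = -D*(4 + D)/3)
(-6601/(-20505) + (W(14)/18729)/(-6529)) - 25711 = (-6601/(-20505) + (-⅓*14*(4 + 14)/18729)/(-6529)) - 25711 = (-6601*(-1/20505) + (-⅓*14*18*(1/18729))*(-1/6529)) - 25711 = (6601/20505 - 84*1/18729*(-1/6529)) - 25711 = (6601/20505 - 28/6243*(-1/6529)) - 25711 = (6601/20505 + 28/40760547) - 25711 = 29895660543/92866112915 - 25711 = -2387650733497022/92866112915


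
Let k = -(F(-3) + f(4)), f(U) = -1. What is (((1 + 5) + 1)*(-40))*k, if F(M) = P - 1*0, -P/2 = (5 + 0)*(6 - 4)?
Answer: -5880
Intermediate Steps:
P = -20 (P = -2*(5 + 0)*(6 - 4) = -10*2 = -2*10 = -20)
F(M) = -20 (F(M) = -20 - 1*0 = -20 + 0 = -20)
k = 21 (k = -(-20 - 1) = -1*(-21) = 21)
(((1 + 5) + 1)*(-40))*k = (((1 + 5) + 1)*(-40))*21 = ((6 + 1)*(-40))*21 = (7*(-40))*21 = -280*21 = -5880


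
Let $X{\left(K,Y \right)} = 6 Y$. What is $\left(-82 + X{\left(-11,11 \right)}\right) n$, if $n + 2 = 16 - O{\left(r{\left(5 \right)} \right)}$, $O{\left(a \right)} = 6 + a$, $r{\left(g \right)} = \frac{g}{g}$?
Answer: $-112$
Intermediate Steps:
$r{\left(g \right)} = 1$
$n = 7$ ($n = -2 + \left(16 - \left(6 + 1\right)\right) = -2 + \left(16 - 7\right) = -2 + 9 = 7$)
$\left(-82 + X{\left(-11,11 \right)}\right) n = \left(-82 + 6 \cdot 11\right) 7 = \left(-82 + 66\right) 7 = \left(-16\right) 7 = -112$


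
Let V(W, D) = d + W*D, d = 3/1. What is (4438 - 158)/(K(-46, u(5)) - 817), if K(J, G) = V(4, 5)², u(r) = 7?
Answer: -535/36 ≈ -14.861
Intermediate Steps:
d = 3 (d = 3*1 = 3)
V(W, D) = 3 + D*W (V(W, D) = 3 + W*D = 3 + D*W)
K(J, G) = 529 (K(J, G) = (3 + 5*4)² = (3 + 20)² = 23² = 529)
(4438 - 158)/(K(-46, u(5)) - 817) = (4438 - 158)/(529 - 817) = 4280/(-288) = 4280*(-1/288) = -535/36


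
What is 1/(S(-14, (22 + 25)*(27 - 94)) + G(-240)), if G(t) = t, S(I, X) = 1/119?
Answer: -119/28559 ≈ -0.0041668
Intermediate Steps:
S(I, X) = 1/119
1/(S(-14, (22 + 25)*(27 - 94)) + G(-240)) = 1/(1/119 - 240) = 1/(-28559/119) = -119/28559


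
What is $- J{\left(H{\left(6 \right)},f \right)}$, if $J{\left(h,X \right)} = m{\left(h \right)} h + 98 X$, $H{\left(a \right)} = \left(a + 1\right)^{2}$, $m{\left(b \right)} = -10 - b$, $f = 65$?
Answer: $-3479$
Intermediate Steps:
$H{\left(a \right)} = \left(1 + a\right)^{2}$
$J{\left(h,X \right)} = 98 X + h \left(-10 - h\right)$ ($J{\left(h,X \right)} = \left(-10 - h\right) h + 98 X = h \left(-10 - h\right) + 98 X = 98 X + h \left(-10 - h\right)$)
$- J{\left(H{\left(6 \right)},f \right)} = - (98 \cdot 65 - \left(1 + 6\right)^{2} \left(10 + \left(1 + 6\right)^{2}\right)) = - (6370 - 7^{2} \left(10 + 7^{2}\right)) = - (6370 - 49 \left(10 + 49\right)) = - (6370 - 49 \cdot 59) = - (6370 - 2891) = \left(-1\right) 3479 = -3479$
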